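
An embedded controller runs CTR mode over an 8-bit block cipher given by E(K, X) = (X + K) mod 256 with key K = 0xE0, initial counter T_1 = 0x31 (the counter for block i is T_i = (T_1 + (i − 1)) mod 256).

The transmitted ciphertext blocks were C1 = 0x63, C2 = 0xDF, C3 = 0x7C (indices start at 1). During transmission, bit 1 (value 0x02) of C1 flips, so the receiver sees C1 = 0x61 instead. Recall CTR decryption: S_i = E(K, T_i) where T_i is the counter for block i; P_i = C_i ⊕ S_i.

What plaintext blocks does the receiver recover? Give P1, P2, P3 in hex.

P1 = 0x70, P2 = 0xCD, P3 = 0x6F

Only C1 changed, to 0x61. In CTR, a change in C_i flips the same bit in P_i only; the keystream is unaffected. Decrypting the received ciphertext:
P1: T = 0x31, S = E(K, T) = 0x11; 0x61 ⊕ 0x11 = 0x70.
P2: T = 0x32, S = E(K, T) = 0x12; 0xDF ⊕ 0x12 = 0xCD.
P3: T = 0x33, S = E(K, T) = 0x13; 0x7C ⊕ 0x13 = 0x6F.
Blocks that differ from the original plaintext: P1.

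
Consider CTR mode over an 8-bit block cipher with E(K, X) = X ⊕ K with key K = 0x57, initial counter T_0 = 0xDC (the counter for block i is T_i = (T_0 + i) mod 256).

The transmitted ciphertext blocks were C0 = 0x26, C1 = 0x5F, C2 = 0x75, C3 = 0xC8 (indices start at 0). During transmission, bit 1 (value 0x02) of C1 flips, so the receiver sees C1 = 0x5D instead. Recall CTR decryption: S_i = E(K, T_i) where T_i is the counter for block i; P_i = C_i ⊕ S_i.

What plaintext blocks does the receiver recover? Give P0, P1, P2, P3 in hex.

Only C1 changed, to 0x5D. In CTR, a change in C_i flips the same bit in P_i only; the keystream is unaffected. Decrypting the received ciphertext:
P0: T = 0xDC, S = E(K, T) = 0x8B; 0x26 ⊕ 0x8B = 0xAD.
P1: T = 0xDD, S = E(K, T) = 0x8A; 0x5D ⊕ 0x8A = 0xD7.
P2: T = 0xDE, S = E(K, T) = 0x89; 0x75 ⊕ 0x89 = 0xFC.
P3: T = 0xDF, S = E(K, T) = 0x88; 0xC8 ⊕ 0x88 = 0x40.
Blocks that differ from the original plaintext: P1.

P0 = 0xAD, P1 = 0xD7, P2 = 0xFC, P3 = 0x40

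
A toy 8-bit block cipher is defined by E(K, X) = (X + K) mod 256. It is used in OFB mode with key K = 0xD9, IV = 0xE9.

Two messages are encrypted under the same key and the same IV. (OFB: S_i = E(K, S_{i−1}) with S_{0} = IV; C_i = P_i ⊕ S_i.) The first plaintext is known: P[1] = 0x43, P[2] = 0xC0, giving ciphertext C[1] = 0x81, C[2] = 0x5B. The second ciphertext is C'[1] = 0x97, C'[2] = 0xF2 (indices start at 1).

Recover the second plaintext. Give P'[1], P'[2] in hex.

P'[1] = 0x55, P'[2] = 0x69

In OFB with a reused IV, both messages share the same keystream S_i, so C_i ⊕ C'_i = P_i ⊕ P'_i and thus P'_i = P_i ⊕ C_i ⊕ C'_i.
P'[1]: 0x43 ⊕ 0x81 ⊕ 0x97 = 0x55.
P'[2]: 0xC0 ⊕ 0x5B ⊕ 0xF2 = 0x69.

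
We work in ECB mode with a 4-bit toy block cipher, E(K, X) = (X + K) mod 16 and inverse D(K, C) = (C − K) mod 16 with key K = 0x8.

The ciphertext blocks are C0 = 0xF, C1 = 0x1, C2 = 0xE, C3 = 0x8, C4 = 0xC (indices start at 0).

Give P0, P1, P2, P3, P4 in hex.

ECB decryption: P_i = D(K, C_i).
P0: D(K, 0xF) = 0x7.
P1: D(K, 0x1) = 0x9.
P2: D(K, 0xE) = 0x6.
P3: D(K, 0x8) = 0x0.
P4: D(K, 0xC) = 0x4.

P0 = 0x7, P1 = 0x9, P2 = 0x6, P3 = 0x0, P4 = 0x4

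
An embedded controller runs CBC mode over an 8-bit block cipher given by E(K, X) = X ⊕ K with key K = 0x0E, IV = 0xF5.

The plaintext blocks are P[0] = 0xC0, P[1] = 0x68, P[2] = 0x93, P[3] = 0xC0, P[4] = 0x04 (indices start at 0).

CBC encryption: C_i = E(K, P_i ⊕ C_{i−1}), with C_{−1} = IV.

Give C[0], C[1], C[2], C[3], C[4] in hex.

C[0] = 0x3B, C[1] = 0x5D, C[2] = 0xC0, C[3] = 0x0E, C[4] = 0x04

C[0]: P[0] ⊕ 0xF5 = 0x35; E(K, 0x35) = 0x3B.
C[1]: P[1] ⊕ 0x3B = 0x53; E(K, 0x53) = 0x5D.
C[2]: P[2] ⊕ 0x5D = 0xCE; E(K, 0xCE) = 0xC0.
C[3]: P[3] ⊕ 0xC0 = 0x00; E(K, 0x00) = 0x0E.
C[4]: P[4] ⊕ 0x0E = 0x0A; E(K, 0x0A) = 0x04.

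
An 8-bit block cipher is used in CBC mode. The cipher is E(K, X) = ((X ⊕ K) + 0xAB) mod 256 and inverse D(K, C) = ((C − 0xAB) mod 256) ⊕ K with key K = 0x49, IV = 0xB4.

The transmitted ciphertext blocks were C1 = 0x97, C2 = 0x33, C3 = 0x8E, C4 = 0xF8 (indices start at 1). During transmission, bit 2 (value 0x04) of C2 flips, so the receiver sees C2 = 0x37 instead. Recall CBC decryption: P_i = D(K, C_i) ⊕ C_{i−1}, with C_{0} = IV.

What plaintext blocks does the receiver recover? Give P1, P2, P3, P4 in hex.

Only C2 changed, to 0x37. In CBC, a change in C_i garbles P_i and flips the same bit in P_{i+1}. Decrypting the received ciphertext:
P1: D(K, 0x97) = 0xA5; 0xA5 ⊕ 0xB4 = 0x11.
P2: D(K, 0x37) = 0xC5; 0xC5 ⊕ 0x97 = 0x52.
P3: D(K, 0x8E) = 0xAA; 0xAA ⊕ 0x37 = 0x9D.
P4: D(K, 0xF8) = 0x04; 0x04 ⊕ 0x8E = 0x8A.
Blocks that differ from the original plaintext: P2, P3.

P1 = 0x11, P2 = 0x52, P3 = 0x9D, P4 = 0x8A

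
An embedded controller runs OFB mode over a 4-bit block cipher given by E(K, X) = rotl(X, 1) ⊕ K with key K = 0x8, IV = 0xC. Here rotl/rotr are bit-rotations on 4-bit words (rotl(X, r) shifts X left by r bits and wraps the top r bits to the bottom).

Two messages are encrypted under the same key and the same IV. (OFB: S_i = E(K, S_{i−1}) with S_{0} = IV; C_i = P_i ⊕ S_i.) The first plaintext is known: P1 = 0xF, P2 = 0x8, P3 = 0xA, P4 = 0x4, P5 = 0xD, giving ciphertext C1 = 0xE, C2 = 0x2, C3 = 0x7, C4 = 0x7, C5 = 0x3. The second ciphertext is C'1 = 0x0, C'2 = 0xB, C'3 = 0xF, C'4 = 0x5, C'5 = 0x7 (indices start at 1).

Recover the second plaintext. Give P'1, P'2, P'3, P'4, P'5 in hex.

P'1 = 0x1, P'2 = 0x1, P'3 = 0x2, P'4 = 0x6, P'5 = 0x9

In OFB with a reused IV, both messages share the same keystream S_i, so C_i ⊕ C'_i = P_i ⊕ P'_i and thus P'_i = P_i ⊕ C_i ⊕ C'_i.
P'1: 0xF ⊕ 0xE ⊕ 0x0 = 0x1.
P'2: 0x8 ⊕ 0x2 ⊕ 0xB = 0x1.
P'3: 0xA ⊕ 0x7 ⊕ 0xF = 0x2.
P'4: 0x4 ⊕ 0x7 ⊕ 0x5 = 0x6.
P'5: 0xD ⊕ 0x3 ⊕ 0x7 = 0x9.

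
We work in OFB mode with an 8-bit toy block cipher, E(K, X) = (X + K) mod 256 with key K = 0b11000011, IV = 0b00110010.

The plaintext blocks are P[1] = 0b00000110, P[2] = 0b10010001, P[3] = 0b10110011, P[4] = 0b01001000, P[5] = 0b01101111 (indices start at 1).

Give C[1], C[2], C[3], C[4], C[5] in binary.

C[1] = 0b11110011, C[2] = 0b00101001, C[3] = 0b11001000, C[4] = 0b01110110, C[5] = 0b01101110

OFB encryption: S_i = E(K, S_{i−1}) with S_{0} = IV; C_i = P_i ⊕ S_i.
C[1]: S = E(K, 0b00110010) = 0b11110101; 0b00000110 ⊕ 0b11110101 = 0b11110011.
C[2]: S = E(K, 0b11110101) = 0b10111000; 0b10010001 ⊕ 0b10111000 = 0b00101001.
C[3]: S = E(K, 0b10111000) = 0b01111011; 0b10110011 ⊕ 0b01111011 = 0b11001000.
C[4]: S = E(K, 0b01111011) = 0b00111110; 0b01001000 ⊕ 0b00111110 = 0b01110110.
C[5]: S = E(K, 0b00111110) = 0b00000001; 0b01101111 ⊕ 0b00000001 = 0b01101110.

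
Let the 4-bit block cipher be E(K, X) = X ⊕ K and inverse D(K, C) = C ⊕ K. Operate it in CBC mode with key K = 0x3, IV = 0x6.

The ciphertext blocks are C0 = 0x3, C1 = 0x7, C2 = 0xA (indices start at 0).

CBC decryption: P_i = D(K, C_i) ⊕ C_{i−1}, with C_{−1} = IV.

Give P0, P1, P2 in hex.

P0 = 0x6, P1 = 0x7, P2 = 0xE

P0: D(K, 0x3) = 0x0; 0x0 ⊕ 0x6 = 0x6.
P1: D(K, 0x7) = 0x4; 0x4 ⊕ 0x3 = 0x7.
P2: D(K, 0xA) = 0x9; 0x9 ⊕ 0x7 = 0xE.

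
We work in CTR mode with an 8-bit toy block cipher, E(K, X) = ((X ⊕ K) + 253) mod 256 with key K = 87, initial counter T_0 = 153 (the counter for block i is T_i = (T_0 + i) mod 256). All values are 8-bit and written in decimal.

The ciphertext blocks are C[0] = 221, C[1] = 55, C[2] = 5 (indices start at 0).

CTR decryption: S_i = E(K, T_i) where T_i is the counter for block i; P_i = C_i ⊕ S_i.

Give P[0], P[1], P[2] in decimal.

P[0]: T = 153, S = E(K, T) = 203; 221 ⊕ 203 = 22.
P[1]: T = 154, S = E(K, T) = 202; 55 ⊕ 202 = 253.
P[2]: T = 155, S = E(K, T) = 201; 5 ⊕ 201 = 204.

P[0] = 22, P[1] = 253, P[2] = 204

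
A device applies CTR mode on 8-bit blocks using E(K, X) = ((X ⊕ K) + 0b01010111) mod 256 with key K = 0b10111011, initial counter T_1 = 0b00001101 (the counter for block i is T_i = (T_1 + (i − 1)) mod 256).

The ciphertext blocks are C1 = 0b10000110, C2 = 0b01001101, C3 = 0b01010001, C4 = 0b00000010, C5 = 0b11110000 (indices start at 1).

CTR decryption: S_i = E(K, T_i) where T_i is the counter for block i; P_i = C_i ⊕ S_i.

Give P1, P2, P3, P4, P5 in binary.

P1 = 0b10001011, P2 = 0b01000001, P3 = 0b01011010, P4 = 0b00000000, P5 = 0b11110001

P1: T = 0b00001101, S = E(K, T) = 0b00001101; 0b10000110 ⊕ 0b00001101 = 0b10001011.
P2: T = 0b00001110, S = E(K, T) = 0b00001100; 0b01001101 ⊕ 0b00001100 = 0b01000001.
P3: T = 0b00001111, S = E(K, T) = 0b00001011; 0b01010001 ⊕ 0b00001011 = 0b01011010.
P4: T = 0b00010000, S = E(K, T) = 0b00000010; 0b00000010 ⊕ 0b00000010 = 0b00000000.
P5: T = 0b00010001, S = E(K, T) = 0b00000001; 0b11110000 ⊕ 0b00000001 = 0b11110001.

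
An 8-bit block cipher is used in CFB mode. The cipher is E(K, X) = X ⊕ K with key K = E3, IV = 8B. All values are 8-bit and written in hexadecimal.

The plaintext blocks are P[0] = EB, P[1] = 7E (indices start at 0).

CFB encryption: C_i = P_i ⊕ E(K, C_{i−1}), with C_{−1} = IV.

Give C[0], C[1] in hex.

C[0] = 83, C[1] = 1E

C[0]: E(K, 8B) = 68; EB ⊕ 68 = 83.
C[1]: E(K, 83) = 60; 7E ⊕ 60 = 1E.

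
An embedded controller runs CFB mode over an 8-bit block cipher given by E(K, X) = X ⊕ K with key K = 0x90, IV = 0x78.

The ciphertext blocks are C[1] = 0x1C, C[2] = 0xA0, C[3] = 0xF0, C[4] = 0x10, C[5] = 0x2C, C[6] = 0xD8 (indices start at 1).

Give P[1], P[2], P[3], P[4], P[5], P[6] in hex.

P[1] = 0xF4, P[2] = 0x2C, P[3] = 0xC0, P[4] = 0x70, P[5] = 0xAC, P[6] = 0x64

CFB decryption: P_i = C_i ⊕ E(K, C_{i−1}), with C_{0} = IV.
P[1]: E(K, 0x78) = 0xE8; 0x1C ⊕ 0xE8 = 0xF4.
P[2]: E(K, 0x1C) = 0x8C; 0xA0 ⊕ 0x8C = 0x2C.
P[3]: E(K, 0xA0) = 0x30; 0xF0 ⊕ 0x30 = 0xC0.
P[4]: E(K, 0xF0) = 0x60; 0x10 ⊕ 0x60 = 0x70.
P[5]: E(K, 0x10) = 0x80; 0x2C ⊕ 0x80 = 0xAC.
P[6]: E(K, 0x2C) = 0xBC; 0xD8 ⊕ 0xBC = 0x64.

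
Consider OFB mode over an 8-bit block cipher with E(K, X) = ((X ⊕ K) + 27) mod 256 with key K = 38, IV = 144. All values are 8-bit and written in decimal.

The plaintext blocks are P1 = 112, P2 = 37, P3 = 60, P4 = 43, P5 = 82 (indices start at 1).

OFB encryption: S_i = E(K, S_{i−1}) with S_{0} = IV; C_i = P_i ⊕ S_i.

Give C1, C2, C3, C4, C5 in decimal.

C1 = 161, C2 = 55, C3 = 115, C4 = 175, C5 = 239

C1: S = E(K, 144) = 209; 112 ⊕ 209 = 161.
C2: S = E(K, 209) = 18; 37 ⊕ 18 = 55.
C3: S = E(K, 18) = 79; 60 ⊕ 79 = 115.
C4: S = E(K, 79) = 132; 43 ⊕ 132 = 175.
C5: S = E(K, 132) = 189; 82 ⊕ 189 = 239.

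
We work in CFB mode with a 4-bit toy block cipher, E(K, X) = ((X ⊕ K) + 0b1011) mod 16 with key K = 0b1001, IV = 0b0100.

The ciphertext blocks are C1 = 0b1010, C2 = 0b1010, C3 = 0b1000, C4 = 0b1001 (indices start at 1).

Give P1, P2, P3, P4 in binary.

CFB decryption: P_i = C_i ⊕ E(K, C_{i−1}), with C_{0} = IV.
P1: E(K, 0b0100) = 0b1000; 0b1010 ⊕ 0b1000 = 0b0010.
P2: E(K, 0b1010) = 0b1110; 0b1010 ⊕ 0b1110 = 0b0100.
P3: E(K, 0b1010) = 0b1110; 0b1000 ⊕ 0b1110 = 0b0110.
P4: E(K, 0b1000) = 0b1100; 0b1001 ⊕ 0b1100 = 0b0101.

P1 = 0b0010, P2 = 0b0100, P3 = 0b0110, P4 = 0b0101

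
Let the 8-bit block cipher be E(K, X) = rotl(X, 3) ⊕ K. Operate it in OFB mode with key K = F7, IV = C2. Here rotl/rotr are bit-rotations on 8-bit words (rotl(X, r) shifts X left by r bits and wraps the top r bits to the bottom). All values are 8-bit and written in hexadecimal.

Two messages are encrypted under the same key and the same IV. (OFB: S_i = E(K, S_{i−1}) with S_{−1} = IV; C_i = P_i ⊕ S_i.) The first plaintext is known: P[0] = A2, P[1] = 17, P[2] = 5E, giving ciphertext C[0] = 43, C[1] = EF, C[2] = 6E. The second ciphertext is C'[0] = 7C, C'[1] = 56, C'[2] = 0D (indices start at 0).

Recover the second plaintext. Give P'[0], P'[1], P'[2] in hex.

In OFB with a reused IV, both messages share the same keystream S_i, so C_i ⊕ C'_i = P_i ⊕ P'_i and thus P'_i = P_i ⊕ C_i ⊕ C'_i.
P'[0]: A2 ⊕ 43 ⊕ 7C = 9D.
P'[1]: 17 ⊕ EF ⊕ 56 = AE.
P'[2]: 5E ⊕ 6E ⊕ 0D = 3D.

P'[0] = 9D, P'[1] = AE, P'[2] = 3D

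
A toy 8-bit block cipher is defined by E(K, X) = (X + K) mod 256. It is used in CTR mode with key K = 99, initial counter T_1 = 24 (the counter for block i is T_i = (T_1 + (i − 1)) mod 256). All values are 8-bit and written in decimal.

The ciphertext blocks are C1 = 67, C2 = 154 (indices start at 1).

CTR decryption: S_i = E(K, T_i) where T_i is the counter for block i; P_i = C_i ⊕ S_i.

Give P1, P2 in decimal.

P1 = 56, P2 = 230

P1: T = 24, S = E(K, T) = 123; 67 ⊕ 123 = 56.
P2: T = 25, S = E(K, T) = 124; 154 ⊕ 124 = 230.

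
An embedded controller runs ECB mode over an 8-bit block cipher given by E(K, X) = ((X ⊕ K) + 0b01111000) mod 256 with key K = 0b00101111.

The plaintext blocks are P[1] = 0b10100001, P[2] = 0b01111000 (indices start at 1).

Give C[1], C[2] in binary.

ECB encryption: C_i = E(K, P_i).
C[1]: E(K, 0b10100001) = 0b00000110.
C[2]: E(K, 0b01111000) = 0b11001111.

C[1] = 0b00000110, C[2] = 0b11001111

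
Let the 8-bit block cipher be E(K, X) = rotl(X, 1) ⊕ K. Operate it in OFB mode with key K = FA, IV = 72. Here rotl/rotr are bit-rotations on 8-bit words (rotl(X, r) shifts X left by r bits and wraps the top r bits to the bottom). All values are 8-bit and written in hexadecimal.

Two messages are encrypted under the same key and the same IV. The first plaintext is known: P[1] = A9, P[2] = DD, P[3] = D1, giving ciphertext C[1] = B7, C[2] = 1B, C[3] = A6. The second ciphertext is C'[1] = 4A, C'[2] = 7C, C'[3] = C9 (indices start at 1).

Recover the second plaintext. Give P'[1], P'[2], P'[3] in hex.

P'[1] = 54, P'[2] = BA, P'[3] = BE

In OFB with a reused IV, both messages share the same keystream S_i, so C_i ⊕ C'_i = P_i ⊕ P'_i and thus P'_i = P_i ⊕ C_i ⊕ C'_i.
P'[1]: A9 ⊕ B7 ⊕ 4A = 54.
P'[2]: DD ⊕ 1B ⊕ 7C = BA.
P'[3]: D1 ⊕ A6 ⊕ C9 = BE.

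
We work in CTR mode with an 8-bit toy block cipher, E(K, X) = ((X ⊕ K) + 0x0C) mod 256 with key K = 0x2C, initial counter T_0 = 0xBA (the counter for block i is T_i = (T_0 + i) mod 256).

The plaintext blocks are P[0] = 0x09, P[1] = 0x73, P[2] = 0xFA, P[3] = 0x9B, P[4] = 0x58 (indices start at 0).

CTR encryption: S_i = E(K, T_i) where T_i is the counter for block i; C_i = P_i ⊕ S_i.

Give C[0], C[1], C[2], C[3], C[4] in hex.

C[0]: T = 0xBA, S = E(K, T) = 0xA2; 0x09 ⊕ 0xA2 = 0xAB.
C[1]: T = 0xBB, S = E(K, T) = 0xA3; 0x73 ⊕ 0xA3 = 0xD0.
C[2]: T = 0xBC, S = E(K, T) = 0x9C; 0xFA ⊕ 0x9C = 0x66.
C[3]: T = 0xBD, S = E(K, T) = 0x9D; 0x9B ⊕ 0x9D = 0x06.
C[4]: T = 0xBE, S = E(K, T) = 0x9E; 0x58 ⊕ 0x9E = 0xC6.

C[0] = 0xAB, C[1] = 0xD0, C[2] = 0x66, C[3] = 0x06, C[4] = 0xC6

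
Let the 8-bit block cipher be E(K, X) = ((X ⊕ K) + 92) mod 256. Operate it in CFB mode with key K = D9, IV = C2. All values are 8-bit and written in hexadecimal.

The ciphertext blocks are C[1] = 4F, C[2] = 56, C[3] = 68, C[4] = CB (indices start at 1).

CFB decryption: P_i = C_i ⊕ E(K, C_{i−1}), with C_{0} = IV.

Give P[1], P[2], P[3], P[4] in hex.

P[1] = E2, P[2] = 7E, P[3] = 49, P[4] = 88

P[1]: E(K, C2) = AD; 4F ⊕ AD = E2.
P[2]: E(K, 4F) = 28; 56 ⊕ 28 = 7E.
P[3]: E(K, 56) = 21; 68 ⊕ 21 = 49.
P[4]: E(K, 68) = 43; CB ⊕ 43 = 88.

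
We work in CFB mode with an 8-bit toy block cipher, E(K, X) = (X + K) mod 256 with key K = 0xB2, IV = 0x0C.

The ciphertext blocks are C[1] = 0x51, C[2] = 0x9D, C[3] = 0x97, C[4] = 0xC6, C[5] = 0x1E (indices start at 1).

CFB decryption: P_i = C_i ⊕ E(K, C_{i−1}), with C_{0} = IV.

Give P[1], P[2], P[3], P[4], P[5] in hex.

P[1] = 0xEF, P[2] = 0x9E, P[3] = 0xD8, P[4] = 0x8F, P[5] = 0x66

P[1]: E(K, 0x0C) = 0xBE; 0x51 ⊕ 0xBE = 0xEF.
P[2]: E(K, 0x51) = 0x03; 0x9D ⊕ 0x03 = 0x9E.
P[3]: E(K, 0x9D) = 0x4F; 0x97 ⊕ 0x4F = 0xD8.
P[4]: E(K, 0x97) = 0x49; 0xC6 ⊕ 0x49 = 0x8F.
P[5]: E(K, 0xC6) = 0x78; 0x1E ⊕ 0x78 = 0x66.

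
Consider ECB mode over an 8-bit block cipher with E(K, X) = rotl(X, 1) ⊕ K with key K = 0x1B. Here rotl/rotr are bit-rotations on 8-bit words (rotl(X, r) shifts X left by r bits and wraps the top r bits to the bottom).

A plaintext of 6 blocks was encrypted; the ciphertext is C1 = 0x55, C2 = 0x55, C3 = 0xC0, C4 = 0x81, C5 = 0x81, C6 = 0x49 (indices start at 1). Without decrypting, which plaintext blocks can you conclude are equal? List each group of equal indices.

ECB encrypts each block independently with the same key, so equal ciphertext blocks imply equal plaintext blocks.
C1 = C2 = 0x55, so P1 = P2.
C4 = C5 = 0x81, so P4 = P5.

P1 = P2; P4 = P5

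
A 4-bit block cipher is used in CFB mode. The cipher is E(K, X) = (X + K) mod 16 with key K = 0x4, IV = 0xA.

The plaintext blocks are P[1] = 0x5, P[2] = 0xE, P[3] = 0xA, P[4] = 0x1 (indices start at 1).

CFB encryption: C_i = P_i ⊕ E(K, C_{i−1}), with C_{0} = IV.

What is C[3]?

C[3] = 0xF

C[1]: E(K, 0xA) = 0xE; 0x5 ⊕ 0xE = 0xB.
C[2]: E(K, 0xB) = 0xF; 0xE ⊕ 0xF = 0x1.
C[3]: E(K, 0x1) = 0x5; 0xA ⊕ 0x5 = 0xF.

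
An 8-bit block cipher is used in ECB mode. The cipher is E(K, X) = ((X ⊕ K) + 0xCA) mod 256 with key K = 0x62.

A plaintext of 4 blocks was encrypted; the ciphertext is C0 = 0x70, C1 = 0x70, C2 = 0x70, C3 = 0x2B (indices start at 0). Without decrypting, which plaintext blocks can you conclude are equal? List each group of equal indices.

P0 = P1 = P2

ECB encrypts each block independently with the same key, so equal ciphertext blocks imply equal plaintext blocks.
C0 = C1 = C2 = 0x70, so P0 = P1 = P2.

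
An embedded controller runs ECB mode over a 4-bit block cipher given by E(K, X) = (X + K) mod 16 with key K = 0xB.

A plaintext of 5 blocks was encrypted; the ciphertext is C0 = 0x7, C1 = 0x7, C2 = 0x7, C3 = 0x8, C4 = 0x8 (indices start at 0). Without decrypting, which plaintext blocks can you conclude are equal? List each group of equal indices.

P0 = P1 = P2; P3 = P4

ECB encrypts each block independently with the same key, so equal ciphertext blocks imply equal plaintext blocks.
C0 = C1 = C2 = 0x7, so P0 = P1 = P2.
C3 = C4 = 0x8, so P3 = P4.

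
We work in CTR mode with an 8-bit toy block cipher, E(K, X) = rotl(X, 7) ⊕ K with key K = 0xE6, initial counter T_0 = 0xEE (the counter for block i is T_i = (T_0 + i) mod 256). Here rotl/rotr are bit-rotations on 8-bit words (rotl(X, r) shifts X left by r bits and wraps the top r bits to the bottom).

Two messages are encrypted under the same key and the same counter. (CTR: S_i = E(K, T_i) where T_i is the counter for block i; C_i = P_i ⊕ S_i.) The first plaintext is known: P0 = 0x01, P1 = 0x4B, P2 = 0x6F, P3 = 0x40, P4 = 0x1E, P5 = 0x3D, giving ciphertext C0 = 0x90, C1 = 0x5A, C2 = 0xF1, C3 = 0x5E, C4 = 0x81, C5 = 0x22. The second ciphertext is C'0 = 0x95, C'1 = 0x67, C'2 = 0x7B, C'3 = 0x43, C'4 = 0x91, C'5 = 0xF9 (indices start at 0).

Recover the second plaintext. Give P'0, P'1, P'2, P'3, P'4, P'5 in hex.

In CTR with a reused counter, both messages share the same keystream S_i, so C_i ⊕ C'_i = P_i ⊕ P'_i and thus P'_i = P_i ⊕ C_i ⊕ C'_i.
P'0: 0x01 ⊕ 0x90 ⊕ 0x95 = 0x04.
P'1: 0x4B ⊕ 0x5A ⊕ 0x67 = 0x76.
P'2: 0x6F ⊕ 0xF1 ⊕ 0x7B = 0xE5.
P'3: 0x40 ⊕ 0x5E ⊕ 0x43 = 0x5D.
P'4: 0x1E ⊕ 0x81 ⊕ 0x91 = 0x0E.
P'5: 0x3D ⊕ 0x22 ⊕ 0xF9 = 0xE6.

P'0 = 0x04, P'1 = 0x76, P'2 = 0xE5, P'3 = 0x5D, P'4 = 0x0E, P'5 = 0xE6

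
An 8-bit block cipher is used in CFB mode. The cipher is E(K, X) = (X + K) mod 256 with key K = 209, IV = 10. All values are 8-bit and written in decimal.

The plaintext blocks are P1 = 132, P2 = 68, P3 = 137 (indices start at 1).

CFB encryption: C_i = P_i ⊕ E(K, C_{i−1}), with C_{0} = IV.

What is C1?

C1: E(K, 10) = 219; 132 ⊕ 219 = 95.

C1 = 95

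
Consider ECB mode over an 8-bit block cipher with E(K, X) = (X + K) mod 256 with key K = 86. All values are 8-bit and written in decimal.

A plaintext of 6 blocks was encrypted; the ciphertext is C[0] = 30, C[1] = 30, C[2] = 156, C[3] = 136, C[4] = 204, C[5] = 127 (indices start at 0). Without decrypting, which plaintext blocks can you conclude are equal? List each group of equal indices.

P[0] = P[1]

ECB encrypts each block independently with the same key, so equal ciphertext blocks imply equal plaintext blocks.
C[0] = C[1] = 30, so P[0] = P[1].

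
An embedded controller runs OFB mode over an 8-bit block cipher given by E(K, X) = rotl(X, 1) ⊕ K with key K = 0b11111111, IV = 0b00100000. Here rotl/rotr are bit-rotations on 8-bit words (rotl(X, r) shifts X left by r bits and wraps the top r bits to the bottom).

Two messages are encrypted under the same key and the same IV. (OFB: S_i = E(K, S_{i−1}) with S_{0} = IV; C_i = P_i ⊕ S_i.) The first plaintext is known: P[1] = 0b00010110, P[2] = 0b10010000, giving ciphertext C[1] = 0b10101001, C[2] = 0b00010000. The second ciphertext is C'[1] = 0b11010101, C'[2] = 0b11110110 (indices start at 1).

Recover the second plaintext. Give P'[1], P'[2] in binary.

In OFB with a reused IV, both messages share the same keystream S_i, so C_i ⊕ C'_i = P_i ⊕ P'_i and thus P'_i = P_i ⊕ C_i ⊕ C'_i.
P'[1]: 0b00010110 ⊕ 0b10101001 ⊕ 0b11010101 = 0b01101010.
P'[2]: 0b10010000 ⊕ 0b00010000 ⊕ 0b11110110 = 0b01110110.

P'[1] = 0b01101010, P'[2] = 0b01110110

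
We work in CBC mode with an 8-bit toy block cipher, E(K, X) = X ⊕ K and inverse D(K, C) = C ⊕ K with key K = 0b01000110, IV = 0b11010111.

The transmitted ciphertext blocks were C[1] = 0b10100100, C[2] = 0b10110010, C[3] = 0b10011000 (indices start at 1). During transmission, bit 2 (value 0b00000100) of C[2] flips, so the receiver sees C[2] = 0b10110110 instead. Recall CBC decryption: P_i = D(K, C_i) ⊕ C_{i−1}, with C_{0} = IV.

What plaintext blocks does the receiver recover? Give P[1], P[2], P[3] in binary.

Only C[2] changed, to 0b10110110. In CBC, a change in C_i garbles P_i and flips the same bit in P_{i+1}. Decrypting the received ciphertext:
P[1]: D(K, 0b10100100) = 0b11100010; 0b11100010 ⊕ 0b11010111 = 0b00110101.
P[2]: D(K, 0b10110110) = 0b11110000; 0b11110000 ⊕ 0b10100100 = 0b01010100.
P[3]: D(K, 0b10011000) = 0b11011110; 0b11011110 ⊕ 0b10110110 = 0b01101000.
Blocks that differ from the original plaintext: P[2], P[3].

P[1] = 0b00110101, P[2] = 0b01010100, P[3] = 0b01101000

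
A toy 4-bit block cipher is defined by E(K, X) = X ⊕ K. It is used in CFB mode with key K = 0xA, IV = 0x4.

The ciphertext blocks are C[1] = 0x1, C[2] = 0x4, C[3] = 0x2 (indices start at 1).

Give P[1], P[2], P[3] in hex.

CFB decryption: P_i = C_i ⊕ E(K, C_{i−1}), with C_{0} = IV.
P[1]: E(K, 0x4) = 0xE; 0x1 ⊕ 0xE = 0xF.
P[2]: E(K, 0x1) = 0xB; 0x4 ⊕ 0xB = 0xF.
P[3]: E(K, 0x4) = 0xE; 0x2 ⊕ 0xE = 0xC.

P[1] = 0xF, P[2] = 0xF, P[3] = 0xC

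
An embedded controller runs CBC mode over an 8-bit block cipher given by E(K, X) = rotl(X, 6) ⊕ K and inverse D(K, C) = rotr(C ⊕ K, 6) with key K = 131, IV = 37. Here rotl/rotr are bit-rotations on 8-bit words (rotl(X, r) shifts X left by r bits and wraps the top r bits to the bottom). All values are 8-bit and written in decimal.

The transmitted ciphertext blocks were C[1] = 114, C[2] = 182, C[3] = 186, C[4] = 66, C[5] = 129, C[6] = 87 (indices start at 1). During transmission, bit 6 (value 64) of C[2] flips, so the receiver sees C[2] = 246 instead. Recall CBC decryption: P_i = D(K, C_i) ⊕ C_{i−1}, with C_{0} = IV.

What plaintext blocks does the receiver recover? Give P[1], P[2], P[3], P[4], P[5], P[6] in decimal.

P[1] = 226, P[2] = 167, P[3] = 18, P[4] = 189, P[5] = 74, P[6] = 210

Only C[2] changed, to 246. In CBC, a change in C_i garbles P_i and flips the same bit in P_{i+1}. Decrypting the received ciphertext:
P[1]: D(K, 114) = 199; 199 ⊕ 37 = 226.
P[2]: D(K, 246) = 213; 213 ⊕ 114 = 167.
P[3]: D(K, 186) = 228; 228 ⊕ 246 = 18.
P[4]: D(K, 66) = 7; 7 ⊕ 186 = 189.
P[5]: D(K, 129) = 8; 8 ⊕ 66 = 74.
P[6]: D(K, 87) = 83; 83 ⊕ 129 = 210.
Blocks that differ from the original plaintext: P[2], P[3].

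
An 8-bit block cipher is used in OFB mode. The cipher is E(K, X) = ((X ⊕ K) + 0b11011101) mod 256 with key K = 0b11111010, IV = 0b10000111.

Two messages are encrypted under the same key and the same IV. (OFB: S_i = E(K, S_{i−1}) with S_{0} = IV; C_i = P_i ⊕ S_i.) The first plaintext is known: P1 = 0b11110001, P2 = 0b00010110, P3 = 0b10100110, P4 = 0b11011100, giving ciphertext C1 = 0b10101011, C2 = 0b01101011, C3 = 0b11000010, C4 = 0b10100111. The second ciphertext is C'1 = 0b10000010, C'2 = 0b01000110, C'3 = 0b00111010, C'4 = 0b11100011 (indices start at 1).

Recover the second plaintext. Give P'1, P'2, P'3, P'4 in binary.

P'1 = 0b11011000, P'2 = 0b00111011, P'3 = 0b01011110, P'4 = 0b10011000

In OFB with a reused IV, both messages share the same keystream S_i, so C_i ⊕ C'_i = P_i ⊕ P'_i and thus P'_i = P_i ⊕ C_i ⊕ C'_i.
P'1: 0b11110001 ⊕ 0b10101011 ⊕ 0b10000010 = 0b11011000.
P'2: 0b00010110 ⊕ 0b01101011 ⊕ 0b01000110 = 0b00111011.
P'3: 0b10100110 ⊕ 0b11000010 ⊕ 0b00111010 = 0b01011110.
P'4: 0b11011100 ⊕ 0b10100111 ⊕ 0b11100011 = 0b10011000.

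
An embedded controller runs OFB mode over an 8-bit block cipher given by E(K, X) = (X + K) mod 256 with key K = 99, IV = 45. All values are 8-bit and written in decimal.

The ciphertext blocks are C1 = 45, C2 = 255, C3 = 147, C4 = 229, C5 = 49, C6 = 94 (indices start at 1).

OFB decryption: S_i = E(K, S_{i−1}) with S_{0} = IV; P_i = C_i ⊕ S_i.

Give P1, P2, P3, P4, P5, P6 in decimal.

P1 = 189, P2 = 12, P3 = 197, P4 = 92, P5 = 45, P6 = 33

P1: S = E(K, 45) = 144; 45 ⊕ 144 = 189.
P2: S = E(K, 144) = 243; 255 ⊕ 243 = 12.
P3: S = E(K, 243) = 86; 147 ⊕ 86 = 197.
P4: S = E(K, 86) = 185; 229 ⊕ 185 = 92.
P5: S = E(K, 185) = 28; 49 ⊕ 28 = 45.
P6: S = E(K, 28) = 127; 94 ⊕ 127 = 33.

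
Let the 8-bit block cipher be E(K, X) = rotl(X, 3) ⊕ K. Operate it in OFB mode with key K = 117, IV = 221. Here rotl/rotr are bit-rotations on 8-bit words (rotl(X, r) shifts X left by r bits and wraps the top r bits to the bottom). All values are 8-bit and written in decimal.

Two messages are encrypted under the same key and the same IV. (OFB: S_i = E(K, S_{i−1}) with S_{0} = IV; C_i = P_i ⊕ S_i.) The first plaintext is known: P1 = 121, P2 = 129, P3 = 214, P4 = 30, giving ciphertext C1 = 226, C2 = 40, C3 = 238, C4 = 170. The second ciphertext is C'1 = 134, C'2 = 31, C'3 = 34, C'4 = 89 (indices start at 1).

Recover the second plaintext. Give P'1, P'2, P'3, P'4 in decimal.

In OFB with a reused IV, both messages share the same keystream S_i, so C_i ⊕ C'_i = P_i ⊕ P'_i and thus P'_i = P_i ⊕ C_i ⊕ C'_i.
P'1: 121 ⊕ 226 ⊕ 134 = 29.
P'2: 129 ⊕ 40 ⊕ 31 = 182.
P'3: 214 ⊕ 238 ⊕ 34 = 26.
P'4: 30 ⊕ 170 ⊕ 89 = 237.

P'1 = 29, P'2 = 182, P'3 = 26, P'4 = 237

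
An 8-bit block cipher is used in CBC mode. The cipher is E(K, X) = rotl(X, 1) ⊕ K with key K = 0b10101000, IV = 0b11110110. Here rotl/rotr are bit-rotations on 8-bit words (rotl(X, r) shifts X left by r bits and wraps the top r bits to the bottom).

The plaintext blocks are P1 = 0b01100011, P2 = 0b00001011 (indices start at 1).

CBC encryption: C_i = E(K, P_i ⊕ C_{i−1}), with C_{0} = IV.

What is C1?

C1: P1 ⊕ 0b11110110 = 0b10010101; E(K, 0b10010101) = 0b10000011.

C1 = 0b10000011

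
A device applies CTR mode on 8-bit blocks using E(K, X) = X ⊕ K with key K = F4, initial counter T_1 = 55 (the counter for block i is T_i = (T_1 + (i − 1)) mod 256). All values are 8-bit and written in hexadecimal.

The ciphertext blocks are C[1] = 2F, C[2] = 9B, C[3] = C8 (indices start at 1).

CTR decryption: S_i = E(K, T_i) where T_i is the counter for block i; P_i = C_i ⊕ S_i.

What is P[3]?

P[3]: T = 57, S = E(K, T) = A3; C8 ⊕ A3 = 6B.

P[3] = 6B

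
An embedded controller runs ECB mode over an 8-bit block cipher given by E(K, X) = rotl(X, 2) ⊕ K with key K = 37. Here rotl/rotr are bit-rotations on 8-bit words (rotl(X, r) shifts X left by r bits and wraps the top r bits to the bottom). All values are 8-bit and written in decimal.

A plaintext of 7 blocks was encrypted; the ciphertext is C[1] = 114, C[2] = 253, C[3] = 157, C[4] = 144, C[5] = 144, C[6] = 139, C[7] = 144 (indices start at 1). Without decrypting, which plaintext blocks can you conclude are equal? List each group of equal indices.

ECB encrypts each block independently with the same key, so equal ciphertext blocks imply equal plaintext blocks.
C[4] = C[5] = C[7] = 144, so P[4] = P[5] = P[7].

P[4] = P[5] = P[7]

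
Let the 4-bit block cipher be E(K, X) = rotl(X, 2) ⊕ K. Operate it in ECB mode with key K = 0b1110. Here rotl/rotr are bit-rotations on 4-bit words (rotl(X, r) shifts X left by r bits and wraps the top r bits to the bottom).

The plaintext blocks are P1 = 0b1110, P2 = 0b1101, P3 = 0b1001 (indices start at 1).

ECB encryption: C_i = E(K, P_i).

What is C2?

C2: E(K, 0b1101) = 0b1001.

C2 = 0b1001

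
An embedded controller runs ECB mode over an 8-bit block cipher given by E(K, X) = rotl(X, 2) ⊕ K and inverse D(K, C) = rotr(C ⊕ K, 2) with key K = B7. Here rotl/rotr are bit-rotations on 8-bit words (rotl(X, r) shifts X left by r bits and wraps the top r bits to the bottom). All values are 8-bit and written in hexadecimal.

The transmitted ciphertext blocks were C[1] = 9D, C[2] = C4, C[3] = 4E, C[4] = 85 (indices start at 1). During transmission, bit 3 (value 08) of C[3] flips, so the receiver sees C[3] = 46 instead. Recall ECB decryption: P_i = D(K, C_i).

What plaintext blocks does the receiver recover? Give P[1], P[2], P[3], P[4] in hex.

P[1] = 8A, P[2] = DC, P[3] = 7C, P[4] = 8C

Only C[3] changed, to 46. In ECB, a change in C_i affects only P_i. Decrypting the received ciphertext:
P[1]: D(K, 9D) = 8A.
P[2]: D(K, C4) = DC.
P[3]: D(K, 46) = 7C.
P[4]: D(K, 85) = 8C.
Blocks that differ from the original plaintext: P[3].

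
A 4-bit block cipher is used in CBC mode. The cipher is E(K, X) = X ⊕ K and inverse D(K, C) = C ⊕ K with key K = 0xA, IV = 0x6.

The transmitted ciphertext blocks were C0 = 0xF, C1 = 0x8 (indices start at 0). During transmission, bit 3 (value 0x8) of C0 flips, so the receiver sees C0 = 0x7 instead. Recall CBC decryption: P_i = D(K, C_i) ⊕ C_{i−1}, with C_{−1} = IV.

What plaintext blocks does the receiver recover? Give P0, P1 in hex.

Only C0 changed, to 0x7. In CBC, a change in C_i garbles P_i and flips the same bit in P_{i+1}. Decrypting the received ciphertext:
P0: D(K, 0x7) = 0xD; 0xD ⊕ 0x6 = 0xB.
P1: D(K, 0x8) = 0x2; 0x2 ⊕ 0x7 = 0x5.
Blocks that differ from the original plaintext: P0, P1.

P0 = 0xB, P1 = 0x5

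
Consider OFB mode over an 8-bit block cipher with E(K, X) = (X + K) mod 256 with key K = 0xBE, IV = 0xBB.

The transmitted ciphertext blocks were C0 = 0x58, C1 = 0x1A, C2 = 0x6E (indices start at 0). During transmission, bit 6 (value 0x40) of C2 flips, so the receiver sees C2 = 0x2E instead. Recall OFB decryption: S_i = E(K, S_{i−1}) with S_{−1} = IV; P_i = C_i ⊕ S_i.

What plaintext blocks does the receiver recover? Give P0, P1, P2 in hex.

Only C2 changed, to 0x2E. In OFB, a change in C_i flips the same bit in P_i only; the keystream is unaffected. Decrypting the received ciphertext:
P0: S = E(K, 0xBB) = 0x79; 0x58 ⊕ 0x79 = 0x21.
P1: S = E(K, 0x79) = 0x37; 0x1A ⊕ 0x37 = 0x2D.
P2: S = E(K, 0x37) = 0xF5; 0x2E ⊕ 0xF5 = 0xDB.
Blocks that differ from the original plaintext: P2.

P0 = 0x21, P1 = 0x2D, P2 = 0xDB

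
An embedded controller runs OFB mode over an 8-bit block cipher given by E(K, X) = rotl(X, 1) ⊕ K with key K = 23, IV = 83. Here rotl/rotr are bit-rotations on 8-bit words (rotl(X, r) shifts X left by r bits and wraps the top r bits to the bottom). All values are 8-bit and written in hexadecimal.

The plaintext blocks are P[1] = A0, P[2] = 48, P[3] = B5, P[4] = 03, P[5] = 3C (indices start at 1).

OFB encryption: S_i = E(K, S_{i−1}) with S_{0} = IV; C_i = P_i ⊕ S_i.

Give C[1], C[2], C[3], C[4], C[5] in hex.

C[1]: S = E(K, 83) = 24; A0 ⊕ 24 = 84.
C[2]: S = E(K, 24) = 6B; 48 ⊕ 6B = 23.
C[3]: S = E(K, 6B) = F5; B5 ⊕ F5 = 40.
C[4]: S = E(K, F5) = C8; 03 ⊕ C8 = CB.
C[5]: S = E(K, C8) = B2; 3C ⊕ B2 = 8E.

C[1] = 84, C[2] = 23, C[3] = 40, C[4] = CB, C[5] = 8E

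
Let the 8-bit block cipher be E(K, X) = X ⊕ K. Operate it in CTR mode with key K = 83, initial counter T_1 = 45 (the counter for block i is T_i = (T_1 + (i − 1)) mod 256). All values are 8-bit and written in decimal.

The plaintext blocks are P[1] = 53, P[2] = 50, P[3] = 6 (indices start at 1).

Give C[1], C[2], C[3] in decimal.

CTR encryption: S_i = E(K, T_i) where T_i is the counter for block i; C_i = P_i ⊕ S_i.
C[1]: T = 45, S = E(K, T) = 126; 53 ⊕ 126 = 75.
C[2]: T = 46, S = E(K, T) = 125; 50 ⊕ 125 = 79.
C[3]: T = 47, S = E(K, T) = 124; 6 ⊕ 124 = 122.

C[1] = 75, C[2] = 79, C[3] = 122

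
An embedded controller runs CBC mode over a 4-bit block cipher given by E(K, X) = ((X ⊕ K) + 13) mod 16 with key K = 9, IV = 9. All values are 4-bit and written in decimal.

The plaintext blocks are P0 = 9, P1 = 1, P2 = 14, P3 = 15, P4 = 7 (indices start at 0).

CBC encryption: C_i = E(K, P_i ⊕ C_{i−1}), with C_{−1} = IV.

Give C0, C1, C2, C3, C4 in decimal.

C0: P0 ⊕ 9 = 0; E(K, 0) = 6.
C1: P1 ⊕ 6 = 7; E(K, 7) = 11.
C2: P2 ⊕ 11 = 5; E(K, 5) = 9.
C3: P3 ⊕ 9 = 6; E(K, 6) = 12.
C4: P4 ⊕ 12 = 11; E(K, 11) = 15.

C0 = 6, C1 = 11, C2 = 9, C3 = 12, C4 = 15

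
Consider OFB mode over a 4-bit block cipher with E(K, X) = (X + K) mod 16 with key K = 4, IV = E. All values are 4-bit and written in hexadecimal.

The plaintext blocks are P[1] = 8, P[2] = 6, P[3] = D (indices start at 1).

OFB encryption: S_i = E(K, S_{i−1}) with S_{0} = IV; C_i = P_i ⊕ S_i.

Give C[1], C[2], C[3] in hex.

C[1] = A, C[2] = 0, C[3] = 7

C[1]: S = E(K, E) = 2; 8 ⊕ 2 = A.
C[2]: S = E(K, 2) = 6; 6 ⊕ 6 = 0.
C[3]: S = E(K, 6) = A; D ⊕ A = 7.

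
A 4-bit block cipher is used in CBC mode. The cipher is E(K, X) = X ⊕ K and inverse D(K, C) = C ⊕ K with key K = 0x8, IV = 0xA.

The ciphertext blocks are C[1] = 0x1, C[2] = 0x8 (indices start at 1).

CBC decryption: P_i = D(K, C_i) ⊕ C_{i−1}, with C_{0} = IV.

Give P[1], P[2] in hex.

P[1] = 0x3, P[2] = 0x1

P[1]: D(K, 0x1) = 0x9; 0x9 ⊕ 0xA = 0x3.
P[2]: D(K, 0x8) = 0x0; 0x0 ⊕ 0x1 = 0x1.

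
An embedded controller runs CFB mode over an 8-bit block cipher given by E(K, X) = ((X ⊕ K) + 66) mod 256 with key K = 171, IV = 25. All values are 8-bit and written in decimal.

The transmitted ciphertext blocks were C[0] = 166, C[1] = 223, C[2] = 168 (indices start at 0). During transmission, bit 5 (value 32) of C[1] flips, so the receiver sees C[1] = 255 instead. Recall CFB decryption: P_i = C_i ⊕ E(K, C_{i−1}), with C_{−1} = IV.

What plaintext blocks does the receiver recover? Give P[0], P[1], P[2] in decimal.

Only C[1] changed, to 255. In CFB, a change in C_i flips the same bit in P_i and garbles P_{i+1}. Decrypting the received ciphertext:
P[0]: E(K, 25) = 244; 166 ⊕ 244 = 82.
P[1]: E(K, 166) = 79; 255 ⊕ 79 = 176.
P[2]: E(K, 255) = 150; 168 ⊕ 150 = 62.
Blocks that differ from the original plaintext: P[1], P[2].

P[0] = 82, P[1] = 176, P[2] = 62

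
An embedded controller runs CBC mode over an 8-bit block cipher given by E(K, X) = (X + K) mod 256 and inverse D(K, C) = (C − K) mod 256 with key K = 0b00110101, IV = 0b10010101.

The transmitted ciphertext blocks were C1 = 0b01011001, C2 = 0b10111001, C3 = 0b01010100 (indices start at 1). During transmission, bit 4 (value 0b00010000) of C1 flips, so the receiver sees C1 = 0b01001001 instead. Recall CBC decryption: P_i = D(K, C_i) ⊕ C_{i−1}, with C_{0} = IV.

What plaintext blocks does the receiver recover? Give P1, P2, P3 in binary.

P1 = 0b10000001, P2 = 0b11001101, P3 = 0b10100110

Only C1 changed, to 0b01001001. In CBC, a change in C_i garbles P_i and flips the same bit in P_{i+1}. Decrypting the received ciphertext:
P1: D(K, 0b01001001) = 0b00010100; 0b00010100 ⊕ 0b10010101 = 0b10000001.
P2: D(K, 0b10111001) = 0b10000100; 0b10000100 ⊕ 0b01001001 = 0b11001101.
P3: D(K, 0b01010100) = 0b00011111; 0b00011111 ⊕ 0b10111001 = 0b10100110.
Blocks that differ from the original plaintext: P1, P2.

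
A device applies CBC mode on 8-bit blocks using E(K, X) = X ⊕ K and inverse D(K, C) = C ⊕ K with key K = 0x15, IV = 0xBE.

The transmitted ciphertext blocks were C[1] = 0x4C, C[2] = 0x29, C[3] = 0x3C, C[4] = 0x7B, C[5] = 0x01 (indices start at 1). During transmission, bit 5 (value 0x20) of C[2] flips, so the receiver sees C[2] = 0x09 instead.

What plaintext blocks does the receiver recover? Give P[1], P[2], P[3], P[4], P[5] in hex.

P[1] = 0xE7, P[2] = 0x50, P[3] = 0x20, P[4] = 0x52, P[5] = 0x6F

CBC decryption: P_i = D(K, C_i) ⊕ C_{i−1}, with C_{0} = IV.
Only C[2] changed, to 0x09. In CBC, a change in C_i garbles P_i and flips the same bit in P_{i+1}. Decrypting the received ciphertext:
P[1]: D(K, 0x4C) = 0x59; 0x59 ⊕ 0xBE = 0xE7.
P[2]: D(K, 0x09) = 0x1C; 0x1C ⊕ 0x4C = 0x50.
P[3]: D(K, 0x3C) = 0x29; 0x29 ⊕ 0x09 = 0x20.
P[4]: D(K, 0x7B) = 0x6E; 0x6E ⊕ 0x3C = 0x52.
P[5]: D(K, 0x01) = 0x14; 0x14 ⊕ 0x7B = 0x6F.
Blocks that differ from the original plaintext: P[2], P[3].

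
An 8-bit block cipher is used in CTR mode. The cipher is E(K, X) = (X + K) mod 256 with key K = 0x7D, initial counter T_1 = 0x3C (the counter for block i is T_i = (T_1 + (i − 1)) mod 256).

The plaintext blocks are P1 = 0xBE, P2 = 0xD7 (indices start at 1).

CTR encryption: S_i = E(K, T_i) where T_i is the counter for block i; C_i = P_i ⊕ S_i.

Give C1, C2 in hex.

C1 = 0x07, C2 = 0x6D

C1: T = 0x3C, S = E(K, T) = 0xB9; 0xBE ⊕ 0xB9 = 0x07.
C2: T = 0x3D, S = E(K, T) = 0xBA; 0xD7 ⊕ 0xBA = 0x6D.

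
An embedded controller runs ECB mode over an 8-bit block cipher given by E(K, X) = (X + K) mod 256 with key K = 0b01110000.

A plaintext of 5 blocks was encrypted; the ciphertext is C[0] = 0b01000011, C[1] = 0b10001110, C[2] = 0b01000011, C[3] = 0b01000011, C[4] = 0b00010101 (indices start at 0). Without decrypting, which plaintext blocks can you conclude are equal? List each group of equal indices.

P[0] = P[2] = P[3]

ECB encrypts each block independently with the same key, so equal ciphertext blocks imply equal plaintext blocks.
C[0] = C[2] = C[3] = 0b01000011, so P[0] = P[2] = P[3].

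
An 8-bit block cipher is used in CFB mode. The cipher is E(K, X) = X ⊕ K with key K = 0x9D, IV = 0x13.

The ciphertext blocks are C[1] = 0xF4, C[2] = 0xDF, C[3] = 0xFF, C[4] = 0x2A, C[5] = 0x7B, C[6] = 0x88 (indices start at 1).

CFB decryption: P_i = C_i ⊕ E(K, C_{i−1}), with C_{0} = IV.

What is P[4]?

P[4]: E(K, 0xFF) = 0x62; 0x2A ⊕ 0x62 = 0x48.

P[4] = 0x48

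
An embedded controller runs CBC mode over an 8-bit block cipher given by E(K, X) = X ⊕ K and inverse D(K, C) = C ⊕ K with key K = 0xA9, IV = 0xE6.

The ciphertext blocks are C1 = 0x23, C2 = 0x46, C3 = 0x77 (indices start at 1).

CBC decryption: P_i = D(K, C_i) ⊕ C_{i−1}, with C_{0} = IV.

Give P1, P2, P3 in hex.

P1 = 0x6C, P2 = 0xCC, P3 = 0x98

P1: D(K, 0x23) = 0x8A; 0x8A ⊕ 0xE6 = 0x6C.
P2: D(K, 0x46) = 0xEF; 0xEF ⊕ 0x23 = 0xCC.
P3: D(K, 0x77) = 0xDE; 0xDE ⊕ 0x46 = 0x98.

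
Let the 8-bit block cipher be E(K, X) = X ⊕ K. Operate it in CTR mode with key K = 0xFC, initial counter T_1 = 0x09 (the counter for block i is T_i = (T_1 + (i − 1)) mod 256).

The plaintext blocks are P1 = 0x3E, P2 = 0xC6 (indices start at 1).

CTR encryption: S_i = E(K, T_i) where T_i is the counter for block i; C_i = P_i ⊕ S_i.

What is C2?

C2 = 0x30

C1: T = 0x09, S = E(K, T) = 0xF5; 0x3E ⊕ 0xF5 = 0xCB.
C2: T = 0x0A, S = E(K, T) = 0xF6; 0xC6 ⊕ 0xF6 = 0x30.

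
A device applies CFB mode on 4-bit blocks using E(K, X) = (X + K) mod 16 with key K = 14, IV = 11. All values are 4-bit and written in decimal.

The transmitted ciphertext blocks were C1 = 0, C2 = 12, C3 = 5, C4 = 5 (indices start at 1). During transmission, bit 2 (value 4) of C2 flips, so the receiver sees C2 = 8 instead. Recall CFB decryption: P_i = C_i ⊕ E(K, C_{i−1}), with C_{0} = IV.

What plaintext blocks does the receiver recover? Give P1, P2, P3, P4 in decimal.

Only C2 changed, to 8. In CFB, a change in C_i flips the same bit in P_i and garbles P_{i+1}. Decrypting the received ciphertext:
P1: E(K, 11) = 9; 0 ⊕ 9 = 9.
P2: E(K, 0) = 14; 8 ⊕ 14 = 6.
P3: E(K, 8) = 6; 5 ⊕ 6 = 3.
P4: E(K, 5) = 3; 5 ⊕ 3 = 6.
Blocks that differ from the original plaintext: P2, P3.

P1 = 9, P2 = 6, P3 = 3, P4 = 6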